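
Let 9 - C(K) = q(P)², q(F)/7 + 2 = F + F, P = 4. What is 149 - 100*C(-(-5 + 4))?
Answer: 175649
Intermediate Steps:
q(F) = -14 + 14*F (q(F) = -14 + 7*(F + F) = -14 + 7*(2*F) = -14 + 14*F)
C(K) = -1755 (C(K) = 9 - (-14 + 14*4)² = 9 - (-14 + 56)² = 9 - 1*42² = 9 - 1*1764 = 9 - 1764 = -1755)
149 - 100*C(-(-5 + 4)) = 149 - 100*(-1755) = 149 + 175500 = 175649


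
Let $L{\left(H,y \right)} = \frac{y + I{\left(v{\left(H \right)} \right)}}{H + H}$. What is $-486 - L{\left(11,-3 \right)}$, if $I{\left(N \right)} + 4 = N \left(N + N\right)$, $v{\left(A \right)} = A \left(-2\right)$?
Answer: $- \frac{11653}{22} \approx -529.68$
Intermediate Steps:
$v{\left(A \right)} = - 2 A$
$I{\left(N \right)} = -4 + 2 N^{2}$ ($I{\left(N \right)} = -4 + N \left(N + N\right) = -4 + N 2 N = -4 + 2 N^{2}$)
$L{\left(H,y \right)} = \frac{-4 + y + 8 H^{2}}{2 H}$ ($L{\left(H,y \right)} = \frac{y + \left(-4 + 2 \left(- 2 H\right)^{2}\right)}{H + H} = \frac{y + \left(-4 + 2 \cdot 4 H^{2}\right)}{2 H} = \left(y + \left(-4 + 8 H^{2}\right)\right) \frac{1}{2 H} = \left(-4 + y + 8 H^{2}\right) \frac{1}{2 H} = \frac{-4 + y + 8 H^{2}}{2 H}$)
$-486 - L{\left(11,-3 \right)} = -486 - \frac{-4 - 3 + 8 \cdot 11^{2}}{2 \cdot 11} = -486 - \frac{1}{2} \cdot \frac{1}{11} \left(-4 - 3 + 8 \cdot 121\right) = -486 - \frac{1}{2} \cdot \frac{1}{11} \left(-4 - 3 + 968\right) = -486 - \frac{1}{2} \cdot \frac{1}{11} \cdot 961 = -486 - \frac{961}{22} = - \frac{11653}{22}$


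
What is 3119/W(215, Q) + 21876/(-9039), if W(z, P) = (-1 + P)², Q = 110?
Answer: -77238705/35797453 ≈ -2.1577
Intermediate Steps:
3119/W(215, Q) + 21876/(-9039) = 3119/((-1 + 110)²) + 21876/(-9039) = 3119/(109²) + 21876*(-1/9039) = 3119/11881 - 7292/3013 = -77238705/35797453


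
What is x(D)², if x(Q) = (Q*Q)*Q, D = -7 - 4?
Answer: 1771561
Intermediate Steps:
D = -11
x(Q) = Q³ (x(Q) = Q²*Q = Q³)
x(D)² = ((-11)³)² = (-1331)² = 1771561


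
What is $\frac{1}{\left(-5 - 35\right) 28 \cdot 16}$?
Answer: $- \frac{1}{17920} \approx -5.5804 \cdot 10^{-5}$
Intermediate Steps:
$\frac{1}{\left(-5 - 35\right) 28 \cdot 16} = \frac{1}{\left(-40\right) 28 \cdot 16} = \frac{1}{\left(-1120\right) 16} = \frac{1}{-17920} = - \frac{1}{17920}$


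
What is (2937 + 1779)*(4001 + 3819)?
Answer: 36879120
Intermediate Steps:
(2937 + 1779)*(4001 + 3819) = 4716*7820 = 36879120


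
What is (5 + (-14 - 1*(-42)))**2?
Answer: 1089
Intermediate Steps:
(5 + (-14 - 1*(-42)))**2 = (5 + (-14 + 42))**2 = (5 + 28)**2 = 33**2 = 1089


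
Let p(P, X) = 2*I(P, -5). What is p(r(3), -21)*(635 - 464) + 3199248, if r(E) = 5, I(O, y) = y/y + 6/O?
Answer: 16000002/5 ≈ 3.2000e+6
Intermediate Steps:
I(O, y) = 1 + 6/O
p(P, X) = 2*(6 + P)/P (p(P, X) = 2*((6 + P)/P) = 2*(6 + P)/P)
p(r(3), -21)*(635 - 464) + 3199248 = (2 + 12/5)*(635 - 464) + 3199248 = (2 + 12*(1/5))*171 + 3199248 = (2 + 12/5)*171 + 3199248 = (22/5)*171 + 3199248 = 3762/5 + 3199248 = 16000002/5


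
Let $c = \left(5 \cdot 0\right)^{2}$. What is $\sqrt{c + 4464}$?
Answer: $12 \sqrt{31} \approx 66.813$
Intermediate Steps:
$c = 0$ ($c = 0^{2} = 0$)
$\sqrt{c + 4464} = \sqrt{0 + 4464} = \sqrt{4464} = 12 \sqrt{31}$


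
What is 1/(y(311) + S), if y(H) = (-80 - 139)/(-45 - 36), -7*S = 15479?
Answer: -189/417422 ≈ -0.00045278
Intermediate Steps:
S = -15479/7 (S = -1/7*15479 = -15479/7 ≈ -2211.3)
y(H) = 73/27 (y(H) = -219/(-81) = -219*(-1/81) = 73/27)
1/(y(311) + S) = 1/(73/27 - 15479/7) = 1/(-417422/189) = -189/417422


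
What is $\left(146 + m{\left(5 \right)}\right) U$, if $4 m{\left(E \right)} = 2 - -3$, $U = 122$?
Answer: $\frac{35929}{2} \approx 17965.0$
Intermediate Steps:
$m{\left(E \right)} = \frac{5}{4}$ ($m{\left(E \right)} = \frac{2 - -3}{4} = \frac{2 + 3}{4} = \frac{1}{4} \cdot 5 = \frac{5}{4}$)
$\left(146 + m{\left(5 \right)}\right) U = \left(146 + \frac{5}{4}\right) 122 = \frac{589}{4} \cdot 122 = \frac{35929}{2}$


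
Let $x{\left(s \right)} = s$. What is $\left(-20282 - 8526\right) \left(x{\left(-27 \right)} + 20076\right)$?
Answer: $-577571592$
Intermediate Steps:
$\left(-20282 - 8526\right) \left(x{\left(-27 \right)} + 20076\right) = \left(-20282 - 8526\right) \left(-27 + 20076\right) = \left(-20282 - 8526\right) 20049 = \left(-28808\right) 20049 = -577571592$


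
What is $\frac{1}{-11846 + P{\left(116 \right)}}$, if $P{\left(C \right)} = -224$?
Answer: $- \frac{1}{12070} \approx -8.285 \cdot 10^{-5}$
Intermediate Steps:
$\frac{1}{-11846 + P{\left(116 \right)}} = \frac{1}{-11846 - 224} = \frac{1}{-12070} = - \frac{1}{12070}$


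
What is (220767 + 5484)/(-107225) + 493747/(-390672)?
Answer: -141331952747/41889805200 ≈ -3.3739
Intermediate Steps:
(220767 + 5484)/(-107225) + 493747/(-390672) = 226251*(-1/107225) + 493747*(-1/390672) = -226251/107225 - 493747/390672 = -141331952747/41889805200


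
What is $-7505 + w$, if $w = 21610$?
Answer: $14105$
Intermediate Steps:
$-7505 + w = -7505 + 21610 = 14105$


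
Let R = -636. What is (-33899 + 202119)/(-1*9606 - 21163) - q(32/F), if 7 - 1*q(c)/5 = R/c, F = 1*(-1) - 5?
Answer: 68403525/123076 ≈ 555.78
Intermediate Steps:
F = -6 (F = -1 - 5 = -6)
q(c) = 35 + 3180/c (q(c) = 35 - (-3180)/c = 35 + 3180/c)
(-33899 + 202119)/(-1*9606 - 21163) - q(32/F) = (-33899 + 202119)/(-1*9606 - 21163) - (35 + 3180/((32/(-6)))) = 168220/(-9606 - 21163) - (35 + 3180/((32*(-⅙)))) = 168220/(-30769) - (35 + 3180/(-16/3)) = 168220*(-1/30769) - (35 + 3180*(-3/16)) = -168220/30769 - (35 - 2385/4) = -168220/30769 - 1*(-2245/4) = -168220/30769 + 2245/4 = 68403525/123076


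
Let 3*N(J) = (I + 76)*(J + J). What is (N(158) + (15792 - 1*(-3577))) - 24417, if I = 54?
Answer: 25936/3 ≈ 8645.3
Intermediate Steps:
N(J) = 260*J/3 (N(J) = ((54 + 76)*(J + J))/3 = (130*(2*J))/3 = (260*J)/3 = 260*J/3)
(N(158) + (15792 - 1*(-3577))) - 24417 = ((260/3)*158 + (15792 - 1*(-3577))) - 24417 = (41080/3 + (15792 + 3577)) - 24417 = (41080/3 + 19369) - 24417 = 99187/3 - 24417 = 25936/3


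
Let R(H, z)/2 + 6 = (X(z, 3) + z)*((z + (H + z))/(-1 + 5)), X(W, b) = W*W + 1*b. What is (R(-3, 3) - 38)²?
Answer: 3025/4 ≈ 756.25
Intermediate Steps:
X(W, b) = b + W² (X(W, b) = W² + b = b + W²)
R(H, z) = -12 + 2*(z/2 + H/4)*(3 + z + z²) (R(H, z) = -12 + 2*(((3 + z²) + z)*((z + (H + z))/(-1 + 5))) = -12 + 2*((3 + z + z²)*((H + 2*z)/4)) = -12 + 2*((3 + z + z²)*((H + 2*z)*(¼))) = -12 + 2*((3 + z + z²)*(z/2 + H/4)) = -12 + 2*((z/2 + H/4)*(3 + z + z²)) = -12 + 2*(z/2 + H/4)*(3 + z + z²))
(R(-3, 3) - 38)² = ((-12 + 3² + 3*(3 + 3²) + (½)*(-3)*3 + (½)*(-3)*(3 + 3²)) - 38)² = ((-12 + 9 + 3*(3 + 9) - 9/2 + (½)*(-3)*(3 + 9)) - 38)² = ((-12 + 9 + 3*12 - 9/2 + (½)*(-3)*12) - 38)² = ((-12 + 9 + 36 - 9/2 - 18) - 38)² = (21/2 - 38)² = (-55/2)² = 3025/4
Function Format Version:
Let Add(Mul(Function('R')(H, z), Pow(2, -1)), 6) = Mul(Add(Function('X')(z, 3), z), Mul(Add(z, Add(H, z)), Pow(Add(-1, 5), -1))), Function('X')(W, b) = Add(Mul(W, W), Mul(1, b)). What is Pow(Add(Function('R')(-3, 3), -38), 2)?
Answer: Rational(3025, 4) ≈ 756.25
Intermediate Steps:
Function('X')(W, b) = Add(b, Pow(W, 2)) (Function('X')(W, b) = Add(Pow(W, 2), b) = Add(b, Pow(W, 2)))
Function('R')(H, z) = Add(-12, Mul(2, Add(Mul(Rational(1, 2), z), Mul(Rational(1, 4), H)), Add(3, z, Pow(z, 2)))) (Function('R')(H, z) = Add(-12, Mul(2, Mul(Add(Add(3, Pow(z, 2)), z), Mul(Add(z, Add(H, z)), Pow(Add(-1, 5), -1))))) = Add(-12, Mul(2, Mul(Add(3, z, Pow(z, 2)), Mul(Add(H, Mul(2, z)), Pow(4, -1))))) = Add(-12, Mul(2, Mul(Add(3, z, Pow(z, 2)), Mul(Add(H, Mul(2, z)), Rational(1, 4))))) = Add(-12, Mul(2, Mul(Add(3, z, Pow(z, 2)), Add(Mul(Rational(1, 2), z), Mul(Rational(1, 4), H))))) = Add(-12, Mul(2, Mul(Add(Mul(Rational(1, 2), z), Mul(Rational(1, 4), H)), Add(3, z, Pow(z, 2))))) = Add(-12, Mul(2, Add(Mul(Rational(1, 2), z), Mul(Rational(1, 4), H)), Add(3, z, Pow(z, 2)))))
Pow(Add(Function('R')(-3, 3), -38), 2) = Pow(Add(Add(-12, Pow(3, 2), Mul(3, Add(3, Pow(3, 2))), Mul(Rational(1, 2), -3, 3), Mul(Rational(1, 2), -3, Add(3, Pow(3, 2)))), -38), 2) = Pow(Add(Add(-12, 9, Mul(3, Add(3, 9)), Rational(-9, 2), Mul(Rational(1, 2), -3, Add(3, 9))), -38), 2) = Pow(Add(Add(-12, 9, Mul(3, 12), Rational(-9, 2), Mul(Rational(1, 2), -3, 12)), -38), 2) = Pow(Add(Add(-12, 9, 36, Rational(-9, 2), -18), -38), 2) = Pow(Add(Rational(21, 2), -38), 2) = Pow(Rational(-55, 2), 2) = Rational(3025, 4)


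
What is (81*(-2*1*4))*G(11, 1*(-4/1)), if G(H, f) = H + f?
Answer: -4536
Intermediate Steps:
(81*(-2*1*4))*G(11, 1*(-4/1)) = (81*(-2*1*4))*(11 + 1*(-4/1)) = (81*(-2*4))*(11 + 1*(-4*1)) = (81*(-8))*(11 + 1*(-4)) = -648*(11 - 4) = -648*7 = -4536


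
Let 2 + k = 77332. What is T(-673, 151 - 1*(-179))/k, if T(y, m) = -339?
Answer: -339/77330 ≈ -0.0043838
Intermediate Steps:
k = 77330 (k = -2 + 77332 = 77330)
T(-673, 151 - 1*(-179))/k = -339/77330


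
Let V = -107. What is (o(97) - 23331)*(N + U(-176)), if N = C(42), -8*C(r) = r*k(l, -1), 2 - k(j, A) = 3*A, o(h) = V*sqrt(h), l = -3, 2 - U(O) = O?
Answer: -14161917/4 - 64949*sqrt(97)/4 ≈ -3.7004e+6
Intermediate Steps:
U(O) = 2 - O
o(h) = -107*sqrt(h)
k(j, A) = 2 - 3*A
C(r) = -5*r/8 (C(r) = -r*(2 - 3*(-1))/8 = -r*(2 + 3)/8 = -r*5/8 = -5*r/8)
N = -105/4 (N = -5/8*42 = -105/4 ≈ -26.250)
(o(97) - 23331)*(N + U(-176)) = (-107*sqrt(97) - 23331)*(-105/4 + (2 - 1*(-176))) = (-23331 - 107*sqrt(97))*(-105/4 + (2 + 176)) = (-23331 - 107*sqrt(97))*(-105/4 + 178) = (-23331 - 107*sqrt(97))*(607/4) = -14161917/4 - 64949*sqrt(97)/4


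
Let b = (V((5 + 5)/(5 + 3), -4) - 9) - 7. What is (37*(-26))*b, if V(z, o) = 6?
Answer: 9620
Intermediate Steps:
b = -10 (b = (6 - 9) - 7 = -3 - 7 = -10)
(37*(-26))*b = (37*(-26))*(-10) = -962*(-10) = 9620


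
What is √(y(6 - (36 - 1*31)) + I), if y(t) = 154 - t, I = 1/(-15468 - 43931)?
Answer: √539820844354/59399 ≈ 12.369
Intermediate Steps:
I = -1/59399 (I = 1/(-59399) = -1/59399 ≈ -1.6835e-5)
√(y(6 - (36 - 1*31)) + I) = √((154 - (6 - (36 - 1*31))) - 1/59399) = √((154 - (6 - (36 - 31))) - 1/59399) = √((154 - (6 - 1*5)) - 1/59399) = √((154 - (6 - 5)) - 1/59399) = √((154 - 1*1) - 1/59399) = √((154 - 1) - 1/59399) = √(153 - 1/59399) = √(9088046/59399) = √539820844354/59399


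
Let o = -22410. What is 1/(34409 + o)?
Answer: 1/11999 ≈ 8.3340e-5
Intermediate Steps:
1/(34409 + o) = 1/(34409 - 22410) = 1/11999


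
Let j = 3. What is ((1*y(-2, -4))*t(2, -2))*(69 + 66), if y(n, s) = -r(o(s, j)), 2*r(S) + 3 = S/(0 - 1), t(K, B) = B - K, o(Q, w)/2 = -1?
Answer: -270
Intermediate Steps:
o(Q, w) = -2 (o(Q, w) = 2*(-1) = -2)
r(S) = -3/2 - S/2 (r(S) = -3/2 + (S/(0 - 1))/2 = -3/2 + (S/(-1))/2 = -3/2 + (S*(-1))/2 = -3/2 + (-S)/2 = -3/2 - S/2)
y(n, s) = 1/2 (y(n, s) = -(-3/2 - 1/2*(-2)) = -(-3/2 + 1) = -1*(-1/2) = 1/2)
((1*y(-2, -4))*t(2, -2))*(69 + 66) = ((1*(1/2))*(-2 - 1*2))*(69 + 66) = ((-2 - 2)/2)*135 = ((1/2)*(-4))*135 = -2*135 = -270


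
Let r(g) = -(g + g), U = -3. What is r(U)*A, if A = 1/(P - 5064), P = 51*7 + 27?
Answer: -1/780 ≈ -0.0012821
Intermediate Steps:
P = 384 (P = 357 + 27 = 384)
r(g) = -2*g
A = -1/4680 (A = 1/(384 - 5064) = 1/(-4680) = -1/4680 ≈ -0.00021368)
r(U)*A = -2*(-3)*(-1/4680) = 6*(-1/4680) = -1/780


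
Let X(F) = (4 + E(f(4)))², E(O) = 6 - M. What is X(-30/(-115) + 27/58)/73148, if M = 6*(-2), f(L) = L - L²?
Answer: 121/18287 ≈ 0.0066167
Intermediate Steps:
M = -12
E(O) = 18 (E(O) = 6 - 1*(-12) = 6 + 12 = 18)
X(F) = 484 (X(F) = (4 + 18)² = 22² = 484)
X(-30/(-115) + 27/58)/73148 = 484/73148 = 484*(1/73148) = 121/18287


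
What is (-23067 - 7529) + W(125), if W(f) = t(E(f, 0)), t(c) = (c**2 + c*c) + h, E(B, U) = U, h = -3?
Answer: -30599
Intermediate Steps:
t(c) = -3 + 2*c**2 (t(c) = (c**2 + c*c) - 3 = (c**2 + c**2) - 3 = 2*c**2 - 3 = -3 + 2*c**2)
W(f) = -3 (W(f) = -3 + 2*0**2 = -3 + 2*0 = -3 + 0 = -3)
(-23067 - 7529) + W(125) = (-23067 - 7529) - 3 = -30596 - 3 = -30599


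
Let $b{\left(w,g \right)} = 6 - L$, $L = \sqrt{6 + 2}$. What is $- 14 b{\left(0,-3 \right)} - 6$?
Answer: $-90 + 28 \sqrt{2} \approx -50.402$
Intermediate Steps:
$L = 2 \sqrt{2}$ ($L = \sqrt{8} = 2 \sqrt{2} \approx 2.8284$)
$b{\left(w,g \right)} = 6 - 2 \sqrt{2}$
$- 14 b{\left(0,-3 \right)} - 6 = - 14 \left(6 - 2 \sqrt{2}\right) - 6 = \left(-84 + 28 \sqrt{2}\right) - 6 = -90 + 28 \sqrt{2}$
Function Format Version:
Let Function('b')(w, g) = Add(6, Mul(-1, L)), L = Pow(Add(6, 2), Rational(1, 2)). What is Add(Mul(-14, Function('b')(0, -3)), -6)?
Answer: Add(-90, Mul(28, Pow(2, Rational(1, 2)))) ≈ -50.402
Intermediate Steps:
L = Mul(2, Pow(2, Rational(1, 2))) (L = Pow(8, Rational(1, 2)) = Mul(2, Pow(2, Rational(1, 2))) ≈ 2.8284)
Function('b')(w, g) = Add(6, Mul(-2, Pow(2, Rational(1, 2)))) (Function('b')(w, g) = Add(6, Mul(-1, Mul(2, Pow(2, Rational(1, 2))))) = Add(6, Mul(-2, Pow(2, Rational(1, 2)))))
Add(Mul(-14, Function('b')(0, -3)), -6) = Add(Mul(-14, Add(6, Mul(-2, Pow(2, Rational(1, 2))))), -6) = Add(Add(-84, Mul(28, Pow(2, Rational(1, 2)))), -6) = Add(-90, Mul(28, Pow(2, Rational(1, 2))))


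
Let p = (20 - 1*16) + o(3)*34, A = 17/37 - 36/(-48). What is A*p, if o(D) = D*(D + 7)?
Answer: 45824/37 ≈ 1238.5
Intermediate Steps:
o(D) = D*(7 + D)
A = 179/148 (A = 17*(1/37) - 36*(-1/48) = 17/37 + ¾ = 179/148 ≈ 1.2095)
p = 1024 (p = (20 - 1*16) + (3*(7 + 3))*34 = (20 - 16) + (3*10)*34 = 4 + 30*34 = 4 + 1020 = 1024)
A*p = (179/148)*1024 = 45824/37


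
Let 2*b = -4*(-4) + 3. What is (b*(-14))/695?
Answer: -133/695 ≈ -0.19137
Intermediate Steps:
b = 19/2 (b = (-4*(-4) + 3)/2 = (16 + 3)/2 = (1/2)*19 = 19/2 ≈ 9.5000)
(b*(-14))/695 = ((19/2)*(-14))/695 = -133*1/695 = -133/695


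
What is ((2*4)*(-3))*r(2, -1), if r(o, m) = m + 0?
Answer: 24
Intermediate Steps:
r(o, m) = m
((2*4)*(-3))*r(2, -1) = ((2*4)*(-3))*(-1) = (8*(-3))*(-1) = -24*(-1) = 24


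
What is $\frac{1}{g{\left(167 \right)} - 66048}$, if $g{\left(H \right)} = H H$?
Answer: $- \frac{1}{38159} \approx -2.6206 \cdot 10^{-5}$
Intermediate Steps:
$g{\left(H \right)} = H^{2}$
$\frac{1}{g{\left(167 \right)} - 66048} = \frac{1}{167^{2} - 66048} = \frac{1}{27889 - 66048} = \frac{1}{-38159} = - \frac{1}{38159}$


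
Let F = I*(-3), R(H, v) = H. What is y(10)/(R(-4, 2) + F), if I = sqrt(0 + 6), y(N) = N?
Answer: 20/19 - 15*sqrt(6)/19 ≈ -0.88118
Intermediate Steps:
I = sqrt(6) ≈ 2.4495
F = -3*sqrt(6) (F = sqrt(6)*(-3) = -3*sqrt(6) ≈ -7.3485)
y(10)/(R(-4, 2) + F) = 10/(-4 - 3*sqrt(6))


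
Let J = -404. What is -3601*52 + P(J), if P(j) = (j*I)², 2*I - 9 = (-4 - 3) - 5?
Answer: 179984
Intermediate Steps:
I = -3/2 (I = 9/2 + ((-4 - 3) - 5)/2 = 9/2 + (-7 - 5)/2 = 9/2 + (½)*(-12) = 9/2 - 6 = -3/2 ≈ -1.5000)
P(j) = 9*j²/4 (P(j) = (j*(-3/2))² = (-3*j/2)² = 9*j²/4)
-3601*52 + P(J) = -3601*52 + (9/4)*(-404)² = -187252 + (9/4)*163216 = -187252 + 367236 = 179984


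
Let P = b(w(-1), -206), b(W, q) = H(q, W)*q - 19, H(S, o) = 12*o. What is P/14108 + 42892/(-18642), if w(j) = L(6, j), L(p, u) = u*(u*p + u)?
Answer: -464027851/131500668 ≈ -3.5287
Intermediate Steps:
L(p, u) = u*(u + p*u) (L(p, u) = u*(p*u + u) = u*(u + p*u))
w(j) = 7*j**2 (w(j) = j**2*(1 + 6) = j**2*7 = 7*j**2)
b(W, q) = -19 + 12*W*q (b(W, q) = (12*W)*q - 19 = 12*W*q - 19 = -19 + 12*W*q)
P = -17323 (P = -19 + 12*(7*(-1)**2)*(-206) = -19 + 12*(7*1)*(-206) = -19 + 12*7*(-206) = -19 - 17304 = -17323)
P/14108 + 42892/(-18642) = -17323/14108 + 42892/(-18642) = -17323*1/14108 + 42892*(-1/18642) = -17323/14108 - 21446/9321 = -464027851/131500668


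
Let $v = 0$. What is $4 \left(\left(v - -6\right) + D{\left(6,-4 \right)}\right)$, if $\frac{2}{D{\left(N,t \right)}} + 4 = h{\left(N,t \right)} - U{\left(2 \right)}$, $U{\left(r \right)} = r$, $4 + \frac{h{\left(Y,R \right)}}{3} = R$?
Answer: $\frac{356}{15} \approx 23.733$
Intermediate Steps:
$h{\left(Y,R \right)} = -12 + 3 R$
$D{\left(N,t \right)} = \frac{2}{-18 + 3 t}$ ($D{\left(N,t \right)} = \frac{2}{-4 + \left(\left(-12 + 3 t\right) - 2\right)} = \frac{2}{-4 + \left(-14 + 3 t\right)} = \frac{2}{-18 + 3 t}$)
$4 \left(\left(v - -6\right) + D{\left(6,-4 \right)}\right) = 4 \left(\left(0 - -6\right) + \frac{2}{3 \left(-6 - 4\right)}\right) = 4 \left(\left(0 + 6\right) + \frac{2}{3 \left(-10\right)}\right) = 4 \left(6 + \frac{2}{3} \left(- \frac{1}{10}\right)\right) = 4 \left(6 - \frac{1}{15}\right) = 4 \cdot \frac{89}{15} = \frac{356}{15}$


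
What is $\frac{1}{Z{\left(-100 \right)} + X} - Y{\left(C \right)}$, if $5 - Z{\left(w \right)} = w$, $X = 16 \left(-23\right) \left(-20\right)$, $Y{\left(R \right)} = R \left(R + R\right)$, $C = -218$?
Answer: $- \frac{709533319}{7465} \approx -95048.0$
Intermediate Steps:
$Y{\left(R \right)} = 2 R^{2}$ ($Y{\left(R \right)} = R 2 R = 2 R^{2}$)
$X = 7360$ ($X = \left(-368\right) \left(-20\right) = 7360$)
$Z{\left(w \right)} = 5 - w$
$\frac{1}{Z{\left(-100 \right)} + X} - Y{\left(C \right)} = \frac{1}{\left(5 - -100\right) + 7360} - 2 \left(-218\right)^{2} = \frac{1}{\left(5 + 100\right) + 7360} - 2 \cdot 47524 = \frac{1}{105 + 7360} - 95048 = \frac{1}{7465} - 95048 = - \frac{709533319}{7465}$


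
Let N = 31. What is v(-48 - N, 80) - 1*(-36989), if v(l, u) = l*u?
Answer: 30669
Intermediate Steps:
v(-48 - N, 80) - 1*(-36989) = (-48 - 1*31)*80 - 1*(-36989) = (-48 - 31)*80 + 36989 = -79*80 + 36989 = -6320 + 36989 = 30669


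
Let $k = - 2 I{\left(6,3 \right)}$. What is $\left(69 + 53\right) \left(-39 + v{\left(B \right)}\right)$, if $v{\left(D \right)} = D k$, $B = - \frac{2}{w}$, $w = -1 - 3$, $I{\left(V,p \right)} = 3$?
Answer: $-5124$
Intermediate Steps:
$w = -4$
$k = -6$ ($k = \left(-2\right) 3 = -6$)
$B = \frac{1}{2}$ ($B = - \frac{2}{-4} = \left(-2\right) \left(- \frac{1}{4}\right) = \frac{1}{2} \approx 0.5$)
$v{\left(D \right)} = - 6 D$ ($v{\left(D \right)} = D \left(-6\right) = - 6 D$)
$\left(69 + 53\right) \left(-39 + v{\left(B \right)}\right) = \left(69 + 53\right) \left(-39 - 3\right) = 122 \left(-39 - 3\right) = 122 \left(-42\right) = -5124$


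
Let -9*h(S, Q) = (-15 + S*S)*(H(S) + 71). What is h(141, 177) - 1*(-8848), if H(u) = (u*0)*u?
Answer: -443618/3 ≈ -1.4787e+5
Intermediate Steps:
H(u) = 0 (H(u) = 0*u = 0)
h(S, Q) = 355/3 - 71*S²/9 (h(S, Q) = -(-15 + S*S)*(0 + 71)/9 = -(-15 + S²)*71/9 = -(-1065 + 71*S²)/9 = 355/3 - 71*S²/9)
h(141, 177) - 1*(-8848) = (355/3 - 71/9*141²) - 1*(-8848) = (355/3 - 71/9*19881) + 8848 = (355/3 - 156839) + 8848 = -470162/3 + 8848 = -443618/3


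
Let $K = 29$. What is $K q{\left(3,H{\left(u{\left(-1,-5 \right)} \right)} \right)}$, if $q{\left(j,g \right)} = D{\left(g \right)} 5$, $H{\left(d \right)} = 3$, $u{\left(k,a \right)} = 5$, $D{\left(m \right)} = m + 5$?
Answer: $1160$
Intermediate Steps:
$D{\left(m \right)} = 5 + m$
$q{\left(j,g \right)} = 25 + 5 g$ ($q{\left(j,g \right)} = \left(5 + g\right) 5 = 25 + 5 g$)
$K q{\left(3,H{\left(u{\left(-1,-5 \right)} \right)} \right)} = 29 \left(25 + 5 \cdot 3\right) = 29 \left(25 + 15\right) = 29 \cdot 40 = 1160$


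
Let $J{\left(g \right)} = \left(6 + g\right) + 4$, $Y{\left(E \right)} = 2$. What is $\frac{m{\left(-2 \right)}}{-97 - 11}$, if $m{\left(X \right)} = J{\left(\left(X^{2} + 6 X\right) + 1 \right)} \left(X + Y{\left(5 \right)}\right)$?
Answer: $0$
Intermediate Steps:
$J{\left(g \right)} = 10 + g$
$m{\left(X \right)} = \left(2 + X\right) \left(11 + X^{2} + 6 X\right)$ ($m{\left(X \right)} = \left(10 + \left(\left(X^{2} + 6 X\right) + 1\right)\right) \left(X + 2\right) = \left(10 + \left(1 + X^{2} + 6 X\right)\right) \left(2 + X\right) = \left(11 + X^{2} + 6 X\right) \left(2 + X\right) = \left(2 + X\right) \left(11 + X^{2} + 6 X\right)$)
$\frac{m{\left(-2 \right)}}{-97 - 11} = \frac{\left(2 - 2\right) \left(11 + \left(-2\right)^{2} + 6 \left(-2\right)\right)}{-97 - 11} = \frac{0 \left(11 + 4 - 12\right)}{-108} = 0 \cdot 3 \left(- \frac{1}{108}\right) = 0 \left(- \frac{1}{108}\right) = 0$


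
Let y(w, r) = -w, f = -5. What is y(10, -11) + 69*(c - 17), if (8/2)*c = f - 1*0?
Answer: -5077/4 ≈ -1269.3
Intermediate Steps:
c = -5/4 (c = (-5 - 1*0)/4 = (-5 + 0)/4 = (¼)*(-5) = -5/4 ≈ -1.2500)
y(10, -11) + 69*(c - 17) = -1*10 + 69*(-5/4 - 17) = -10 + 69*(-73/4) = -10 - 5037/4 = -5077/4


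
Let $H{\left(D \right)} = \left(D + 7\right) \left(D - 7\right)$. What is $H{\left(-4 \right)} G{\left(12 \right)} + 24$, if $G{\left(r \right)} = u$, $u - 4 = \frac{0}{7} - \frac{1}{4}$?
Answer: $- \frac{399}{4} \approx -99.75$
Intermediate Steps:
$u = \frac{15}{4}$ ($u = 4 + \left(\frac{0}{7} - \frac{1}{4}\right) = 4 + \left(0 \cdot \frac{1}{7} - \frac{1}{4}\right) = 4 + \left(0 - \frac{1}{4}\right) = 4 - \frac{1}{4} = \frac{15}{4} \approx 3.75$)
$G{\left(r \right)} = \frac{15}{4}$
$H{\left(D \right)} = \left(-7 + D\right) \left(7 + D\right)$ ($H{\left(D \right)} = \left(7 + D\right) \left(-7 + D\right) = \left(-7 + D\right) \left(7 + D\right)$)
$H{\left(-4 \right)} G{\left(12 \right)} + 24 = \left(-49 + \left(-4\right)^{2}\right) \frac{15}{4} + 24 = \left(-49 + 16\right) \frac{15}{4} + 24 = \left(-33\right) \frac{15}{4} + 24 = - \frac{495}{4} + 24 = - \frac{399}{4}$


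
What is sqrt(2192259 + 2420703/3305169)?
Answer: sqrt(295661196018851026)/367241 ≈ 1480.6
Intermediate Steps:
sqrt(2192259 + 2420703/3305169) = sqrt(2192259 + 2420703*(1/3305169)) = sqrt(2192259 + 268967/367241) = sqrt(805087656386/367241) = sqrt(295661196018851026)/367241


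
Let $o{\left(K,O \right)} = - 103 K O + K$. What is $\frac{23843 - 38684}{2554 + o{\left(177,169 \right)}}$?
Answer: $\frac{14841}{3078308} \approx 0.0048212$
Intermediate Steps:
$o{\left(K,O \right)} = K - 103 K O$ ($o{\left(K,O \right)} = - 103 K O + K = K - 103 K O$)
$\frac{23843 - 38684}{2554 + o{\left(177,169 \right)}} = \frac{23843 - 38684}{2554 + 177 \left(1 - 17407\right)} = - \frac{14841}{2554 + 177 \left(1 - 17407\right)} = - \frac{14841}{2554 + 177 \left(-17406\right)} = - \frac{14841}{2554 - 3080862} = - \frac{14841}{-3078308} = \left(-14841\right) \left(- \frac{1}{3078308}\right) = \frac{14841}{3078308}$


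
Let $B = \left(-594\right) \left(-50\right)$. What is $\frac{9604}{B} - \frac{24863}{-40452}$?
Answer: $\frac{93911009}{100118700} \approx 0.938$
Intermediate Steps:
$B = 29700$
$\frac{9604}{B} - \frac{24863}{-40452} = \frac{9604}{29700} - \frac{24863}{-40452} = 9604 \cdot \frac{1}{29700} - - \frac{24863}{40452} = \frac{2401}{7425} + \frac{24863}{40452} = \frac{93911009}{100118700}$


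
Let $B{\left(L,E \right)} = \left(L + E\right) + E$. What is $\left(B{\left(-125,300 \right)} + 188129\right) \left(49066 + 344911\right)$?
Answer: $74305638108$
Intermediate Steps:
$B{\left(L,E \right)} = L + 2 E$ ($B{\left(L,E \right)} = \left(E + L\right) + E = L + 2 E$)
$\left(B{\left(-125,300 \right)} + 188129\right) \left(49066 + 344911\right) = \left(\left(-125 + 2 \cdot 300\right) + 188129\right) \left(49066 + 344911\right) = \left(\left(-125 + 600\right) + 188129\right) 393977 = \left(475 + 188129\right) 393977 = 188604 \cdot 393977 = 74305638108$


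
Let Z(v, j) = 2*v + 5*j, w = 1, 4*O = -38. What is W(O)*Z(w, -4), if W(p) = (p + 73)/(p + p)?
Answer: 1143/19 ≈ 60.158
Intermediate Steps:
O = -19/2 (O = (1/4)*(-38) = -19/2 ≈ -9.5000)
W(p) = (73 + p)/(2*p) (W(p) = (73 + p)/((2*p)) = (73 + p)*(1/(2*p)) = (73 + p)/(2*p))
W(O)*Z(w, -4) = ((73 - 19/2)/(2*(-19/2)))*(2*1 + 5*(-4)) = ((1/2)*(-2/19)*(127/2))*(2 - 20) = -127/38*(-18) = 1143/19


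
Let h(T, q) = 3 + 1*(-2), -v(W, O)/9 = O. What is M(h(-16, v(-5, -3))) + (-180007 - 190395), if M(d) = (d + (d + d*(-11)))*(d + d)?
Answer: -370420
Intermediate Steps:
v(W, O) = -9*O
h(T, q) = 1 (h(T, q) = 3 - 2 = 1)
M(d) = -18*d² (M(d) = (d + (d - 11*d))*(2*d) = (d - 10*d)*(2*d) = (-9*d)*(2*d) = -18*d²)
M(h(-16, v(-5, -3))) + (-180007 - 190395) = -18*1² + (-180007 - 190395) = -18*1 - 370402 = -18 - 370402 = -370420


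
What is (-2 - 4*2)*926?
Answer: -9260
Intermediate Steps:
(-2 - 4*2)*926 = (-2 - 8)*926 = -10*926 = -9260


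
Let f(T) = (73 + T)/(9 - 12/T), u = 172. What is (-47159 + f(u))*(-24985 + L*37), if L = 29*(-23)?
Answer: 7022226148/3 ≈ 2.3407e+9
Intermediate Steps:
L = -667
f(T) = (73 + T)/(9 - 12/T)
(-47159 + f(u))*(-24985 + L*37) = (-47159 + (⅓)*172*(73 + 172)/(-4 + 3*172))*(-24985 - 667*37) = (-47159 + (⅓)*172*245/(-4 + 516))*(-24985 - 24679) = (-47159 + (⅓)*172*245/512)*(-49664) = (-47159 + (⅓)*172*(1/512)*245)*(-49664) = (-47159 + 10535/384)*(-49664) = -18098521/384*(-49664) = 7022226148/3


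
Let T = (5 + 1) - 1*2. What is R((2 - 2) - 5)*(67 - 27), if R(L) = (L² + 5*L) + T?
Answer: 160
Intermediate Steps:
T = 4 (T = 6 - 2 = 4)
R(L) = 4 + L² + 5*L (R(L) = (L² + 5*L) + 4 = 4 + L² + 5*L)
R((2 - 2) - 5)*(67 - 27) = (4 + ((2 - 2) - 5)² + 5*((2 - 2) - 5))*(67 - 27) = (4 + (0 - 5)² + 5*(0 - 5))*40 = (4 + (-5)² + 5*(-5))*40 = (4 + 25 - 25)*40 = 4*40 = 160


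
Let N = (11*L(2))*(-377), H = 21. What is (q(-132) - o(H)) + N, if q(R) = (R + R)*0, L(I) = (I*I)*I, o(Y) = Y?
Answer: -33197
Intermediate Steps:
L(I) = I³ (L(I) = I²*I = I³)
q(R) = 0 (q(R) = (2*R)*0 = 0)
N = -33176 (N = (11*2³)*(-377) = (11*8)*(-377) = 88*(-377) = -33176)
(q(-132) - o(H)) + N = (0 - 1*21) - 33176 = (0 - 21) - 33176 = -21 - 33176 = -33197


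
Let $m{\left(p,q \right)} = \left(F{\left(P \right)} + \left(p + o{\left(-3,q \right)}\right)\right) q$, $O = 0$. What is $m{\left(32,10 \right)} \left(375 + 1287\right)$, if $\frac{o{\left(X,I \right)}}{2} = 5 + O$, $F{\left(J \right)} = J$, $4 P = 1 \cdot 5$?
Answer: $718815$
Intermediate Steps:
$P = \frac{5}{4}$ ($P = \frac{1 \cdot 5}{4} = \frac{1}{4} \cdot 5 = \frac{5}{4} \approx 1.25$)
$o{\left(X,I \right)} = 10$ ($o{\left(X,I \right)} = 2 \left(5 + 0\right) = 2 \cdot 5 = 10$)
$m{\left(p,q \right)} = q \left(\frac{45}{4} + p\right)$ ($m{\left(p,q \right)} = \left(\frac{5}{4} + \left(p + 10\right)\right) q = \left(\frac{5}{4} + \left(10 + p\right)\right) q = \left(\frac{45}{4} + p\right) q = q \left(\frac{45}{4} + p\right)$)
$m{\left(32,10 \right)} \left(375 + 1287\right) = \frac{1}{4} \cdot 10 \left(45 + 4 \cdot 32\right) \left(375 + 1287\right) = \frac{1}{4} \cdot 10 \left(45 + 128\right) 1662 = \frac{1}{4} \cdot 10 \cdot 173 \cdot 1662 = \frac{865}{2} \cdot 1662 = 718815$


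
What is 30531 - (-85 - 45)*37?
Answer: 35341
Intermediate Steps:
30531 - (-85 - 45)*37 = 30531 - (-130)*37 = 30531 - 1*(-4810) = 30531 + 4810 = 35341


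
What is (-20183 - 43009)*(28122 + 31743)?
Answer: -3782989080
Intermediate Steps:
(-20183 - 43009)*(28122 + 31743) = -63192*59865 = -3782989080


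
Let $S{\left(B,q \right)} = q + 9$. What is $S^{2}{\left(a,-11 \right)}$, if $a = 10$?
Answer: $4$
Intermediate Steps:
$S{\left(B,q \right)} = 9 + q$
$S^{2}{\left(a,-11 \right)} = \left(9 - 11\right)^{2} = \left(-2\right)^{2} = 4$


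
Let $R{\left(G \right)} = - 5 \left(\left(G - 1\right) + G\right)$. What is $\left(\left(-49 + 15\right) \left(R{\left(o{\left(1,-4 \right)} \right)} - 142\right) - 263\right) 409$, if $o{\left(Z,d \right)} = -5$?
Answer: $1102255$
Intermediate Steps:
$R{\left(G \right)} = 5 - 10 G$ ($R{\left(G \right)} = - 5 \left(\left(G - 1\right) + G\right) = - 5 \left(\left(-1 + G\right) + G\right) = - 5 \left(-1 + 2 G\right) = 5 - 10 G$)
$\left(\left(-49 + 15\right) \left(R{\left(o{\left(1,-4 \right)} \right)} - 142\right) - 263\right) 409 = \left(\left(-49 + 15\right) \left(\left(5 - -50\right) - 142\right) - 263\right) 409 = \left(- 34 \left(\left(5 + 50\right) - 142\right) - 263\right) 409 = \left(- 34 \left(55 - 142\right) - 263\right) 409 = \left(\left(-34\right) \left(-87\right) - 263\right) 409 = \left(2958 - 263\right) 409 = 2695 \cdot 409 = 1102255$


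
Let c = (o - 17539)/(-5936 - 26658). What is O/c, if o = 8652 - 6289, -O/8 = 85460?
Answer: -2785483240/1897 ≈ -1.4684e+6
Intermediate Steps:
O = -683680 (O = -8*85460 = -683680)
o = 2363
c = 7588/16297 (c = (2363 - 17539)/(-5936 - 26658) = -15176/(-32594) = -15176*(-1/32594) = 7588/16297 ≈ 0.46561)
O/c = -683680/7588/16297 = -683680*16297/7588 = -2785483240/1897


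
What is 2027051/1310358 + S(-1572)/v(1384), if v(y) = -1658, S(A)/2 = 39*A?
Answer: 82015853543/1086286782 ≈ 75.501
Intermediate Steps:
S(A) = 78*A (S(A) = 2*(39*A) = 78*A)
2027051/1310358 + S(-1572)/v(1384) = 2027051/1310358 + (78*(-1572))/(-1658) = 2027051*(1/1310358) - 122616*(-1/1658) = 2027051/1310358 + 61308/829 = 82015853543/1086286782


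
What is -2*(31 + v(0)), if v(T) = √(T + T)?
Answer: -62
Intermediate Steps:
v(T) = √2*√T (v(T) = √(2*T) = √2*√T)
-2*(31 + v(0)) = -2*(31 + √2*√0) = -2*(31 + √2*0) = -2*(31 + 0) = -2*31 = -62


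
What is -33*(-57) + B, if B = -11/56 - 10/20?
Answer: 105297/56 ≈ 1880.3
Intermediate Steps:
B = -39/56 (B = -11*1/56 - 10*1/20 = -11/56 - ½ = -39/56 ≈ -0.69643)
-33*(-57) + B = -33*(-57) - 39/56 = 1881 - 39/56 = 105297/56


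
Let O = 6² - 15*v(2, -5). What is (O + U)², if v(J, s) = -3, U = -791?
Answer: 504100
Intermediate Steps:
O = 81 (O = 6² - 15*(-3) = 36 + 45 = 81)
(O + U)² = (81 - 791)² = (-710)² = 504100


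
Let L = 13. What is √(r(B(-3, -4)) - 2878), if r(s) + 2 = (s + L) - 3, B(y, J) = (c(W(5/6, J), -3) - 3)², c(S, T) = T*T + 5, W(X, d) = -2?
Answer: I*√2749 ≈ 52.431*I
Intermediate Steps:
c(S, T) = 5 + T² (c(S, T) = T² + 5 = 5 + T²)
B(y, J) = 121 (B(y, J) = ((5 + (-3)²) - 3)² = ((5 + 9) - 3)² = (14 - 3)² = 11² = 121)
r(s) = 8 + s (r(s) = -2 + ((s + 13) - 3) = -2 + ((13 + s) - 3) = -2 + (10 + s) = 8 + s)
√(r(B(-3, -4)) - 2878) = √((8 + 121) - 2878) = √(129 - 2878) = √(-2749) = I*√2749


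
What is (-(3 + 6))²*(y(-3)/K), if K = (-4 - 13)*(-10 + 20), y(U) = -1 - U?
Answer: -81/85 ≈ -0.95294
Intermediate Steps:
K = -170 (K = -17*10 = -170)
(-(3 + 6))²*(y(-3)/K) = (-(3 + 6))²*((-1 - 1*(-3))/(-170)) = (-1*9)²*((-1 + 3)*(-1/170)) = (-9)²*(2*(-1/170)) = 81*(-1/85) = -81/85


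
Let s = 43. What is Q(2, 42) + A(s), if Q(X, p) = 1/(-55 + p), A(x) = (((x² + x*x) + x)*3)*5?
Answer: 729494/13 ≈ 56115.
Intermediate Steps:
A(x) = 15*x + 30*x² (A(x) = (((x² + x²) + x)*3)*5 = ((2*x² + x)*3)*5 = ((x + 2*x²)*3)*5 = (3*x + 6*x²)*5 = 15*x + 30*x²)
Q(2, 42) + A(s) = 1/(-55 + 42) + 15*43*(1 + 2*43) = 1/(-13) + 15*43*(1 + 86) = -1/13 + 15*43*87 = -1/13 + 56115 = 729494/13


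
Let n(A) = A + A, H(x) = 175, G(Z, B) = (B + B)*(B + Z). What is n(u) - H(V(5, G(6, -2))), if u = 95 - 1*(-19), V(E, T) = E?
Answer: 53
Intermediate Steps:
G(Z, B) = 2*B*(B + Z) (G(Z, B) = (2*B)*(B + Z) = 2*B*(B + Z))
u = 114 (u = 95 + 19 = 114)
n(A) = 2*A
n(u) - H(V(5, G(6, -2))) = 2*114 - 1*175 = 228 - 175 = 53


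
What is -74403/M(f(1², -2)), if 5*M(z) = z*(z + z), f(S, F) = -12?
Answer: -41335/32 ≈ -1291.7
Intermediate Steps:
M(z) = 2*z²/5 (M(z) = (z*(z + z))/5 = (z*(2*z))/5 = (2*z²)/5 = 2*z²/5)
-74403/M(f(1², -2)) = -74403/((⅖)*(-12)²) = -74403/((⅖)*144) = -74403/288/5 = -74403*5/288 = -41335/32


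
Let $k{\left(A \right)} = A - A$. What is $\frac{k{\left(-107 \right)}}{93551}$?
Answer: $0$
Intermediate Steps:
$k{\left(A \right)} = 0$
$\frac{k{\left(-107 \right)}}{93551} = \frac{0}{93551} = 0 \cdot \frac{1}{93551} = 0$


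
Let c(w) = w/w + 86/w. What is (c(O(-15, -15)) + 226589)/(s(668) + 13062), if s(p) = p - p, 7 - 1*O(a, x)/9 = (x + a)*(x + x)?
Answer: 910551872/52489647 ≈ 17.347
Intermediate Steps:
O(a, x) = 63 - 18*x*(a + x) (O(a, x) = 63 - 9*(x + a)*(x + x) = 63 - 9*(a + x)*2*x = 63 - 18*x*(a + x))
s(p) = 0
c(w) = 1 + 86/w
(c(O(-15, -15)) + 226589)/(s(668) + 13062) = ((86 + (63 - 18*(-15)**2 - 18*(-15)*(-15)))/(63 - 18*(-15)**2 - 18*(-15)*(-15)) + 226589)/(0 + 13062) = ((86 + (63 - 18*225 - 4050))/(63 - 18*225 - 4050) + 226589)/13062 = ((86 + (63 - 4050 - 4050))/(63 - 4050 - 4050) + 226589)*(1/13062) = ((86 - 8037)/(-8037) + 226589)*(1/13062) = (-1/8037*(-7951) + 226589)*(1/13062) = (7951/8037 + 226589)*(1/13062) = (1821103744/8037)*(1/13062) = 910551872/52489647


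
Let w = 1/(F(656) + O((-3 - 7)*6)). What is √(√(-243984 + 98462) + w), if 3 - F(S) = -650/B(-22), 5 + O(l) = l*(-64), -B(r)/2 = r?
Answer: √(1864742 + 7184427121*I*√145522)/84761 ≈ 13.811 + 13.811*I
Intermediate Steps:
B(r) = -2*r
O(l) = -5 - 64*l (O(l) = -5 + l*(-64) = -5 - 64*l)
F(S) = 391/22 (F(S) = 3 - (-650)/((-2*(-22))) = 3 - (-650)/44 = 3 - 1*(-325/22) = 3 + 325/22 = 391/22)
w = 22/84761 (w = 1/(391/22 + (-5 - 64*(-3 - 7)*6)) = 1/(391/22 + (-5 - (-640)*6)) = 1/(391/22 + (-5 - 64*(-60))) = 1/(391/22 + (-5 + 3840)) = 1/(391/22 + 3835) = 1/(84761/22) = 22/84761 ≈ 0.00025955)
√(√(-243984 + 98462) + w) = √(√(-243984 + 98462) + 22/84761) = √(√(-145522) + 22/84761) = √(I*√145522 + 22/84761) = √(22/84761 + I*√145522)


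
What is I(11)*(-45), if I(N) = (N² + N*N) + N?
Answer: -11385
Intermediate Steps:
I(N) = N + 2*N² (I(N) = (N² + N²) + N = 2*N² + N = N + 2*N²)
I(11)*(-45) = (11*(1 + 2*11))*(-45) = (11*(1 + 22))*(-45) = (11*23)*(-45) = 253*(-45) = -11385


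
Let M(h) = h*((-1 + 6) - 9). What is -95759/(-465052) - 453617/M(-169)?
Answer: -13180672500/19648447 ≈ -670.83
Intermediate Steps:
M(h) = -4*h (M(h) = h*(5 - 9) = h*(-4) = -4*h)
-95759/(-465052) - 453617/M(-169) = -95759/(-465052) - 453617/((-4*(-169))) = -95759*(-1/465052) - 453617/676 = 95759/465052 - 453617*1/676 = 95759/465052 - 453617/676 = -13180672500/19648447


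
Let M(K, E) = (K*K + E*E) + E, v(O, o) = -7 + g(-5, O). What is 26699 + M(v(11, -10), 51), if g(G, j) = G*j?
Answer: 33195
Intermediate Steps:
v(O, o) = -7 - 5*O
M(K, E) = E + E² + K² (M(K, E) = (K² + E²) + E = (E² + K²) + E = E + E² + K²)
26699 + M(v(11, -10), 51) = 26699 + (51 + 51² + (-7 - 5*11)²) = 26699 + (51 + 2601 + (-7 - 55)²) = 26699 + (51 + 2601 + (-62)²) = 26699 + (51 + 2601 + 3844) = 26699 + 6496 = 33195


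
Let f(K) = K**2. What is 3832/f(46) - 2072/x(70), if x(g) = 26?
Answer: -535590/6877 ≈ -77.881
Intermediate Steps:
3832/f(46) - 2072/x(70) = 3832/(46**2) - 2072/26 = 3832/2116 - 2072*1/26 = 3832*(1/2116) - 1036/13 = 958/529 - 1036/13 = -535590/6877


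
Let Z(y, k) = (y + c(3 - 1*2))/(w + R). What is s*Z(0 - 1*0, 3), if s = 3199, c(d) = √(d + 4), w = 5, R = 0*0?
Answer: 3199*√5/5 ≈ 1430.6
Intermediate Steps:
R = 0
c(d) = √(4 + d)
Z(y, k) = y/5 + √5/5 (Z(y, k) = (y + √(4 + (3 - 1*2)))/(5 + 0) = (y + √(4 + (3 - 2)))/5 = (y + √(4 + 1))*(⅕) = (y + √5)*(⅕) = y/5 + √5/5)
s*Z(0 - 1*0, 3) = 3199*((0 - 1*0)/5 + √5/5) = 3199*((0 + 0)/5 + √5/5) = 3199*((⅕)*0 + √5/5) = 3199*(0 + √5/5) = 3199*(√5/5) = 3199*√5/5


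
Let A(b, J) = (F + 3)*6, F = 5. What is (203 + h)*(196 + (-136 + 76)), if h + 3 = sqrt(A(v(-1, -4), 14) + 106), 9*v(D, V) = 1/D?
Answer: 27200 + 136*sqrt(154) ≈ 28888.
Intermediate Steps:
v(D, V) = 1/(9*D)
A(b, J) = 48 (A(b, J) = (5 + 3)*6 = 8*6 = 48)
h = -3 + sqrt(154) (h = -3 + sqrt(48 + 106) = -3 + sqrt(154) ≈ 9.4097)
(203 + h)*(196 + (-136 + 76)) = (203 + (-3 + sqrt(154)))*(196 + (-136 + 76)) = (200 + sqrt(154))*(196 - 60) = (200 + sqrt(154))*136 = 27200 + 136*sqrt(154)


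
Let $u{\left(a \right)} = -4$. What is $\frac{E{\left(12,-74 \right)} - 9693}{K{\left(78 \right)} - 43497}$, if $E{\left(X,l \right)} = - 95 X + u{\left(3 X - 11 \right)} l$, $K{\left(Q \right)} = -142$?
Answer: $\frac{10537}{43639} \approx 0.24146$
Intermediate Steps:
$E{\left(X,l \right)} = - 95 X - 4 l$
$\frac{E{\left(12,-74 \right)} - 9693}{K{\left(78 \right)} - 43497} = \frac{\left(\left(-95\right) 12 - -296\right) - 9693}{-142 - 43497} = \frac{\left(-1140 + 296\right) - 9693}{-43639} = \left(-844 - 9693\right) \left(- \frac{1}{43639}\right) = \left(-10537\right) \left(- \frac{1}{43639}\right) = \frac{10537}{43639}$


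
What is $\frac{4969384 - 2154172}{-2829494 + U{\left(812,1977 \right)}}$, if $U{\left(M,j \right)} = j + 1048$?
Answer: $- \frac{2815212}{2826469} \approx -0.99602$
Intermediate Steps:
$U{\left(M,j \right)} = 1048 + j$
$\frac{4969384 - 2154172}{-2829494 + U{\left(812,1977 \right)}} = \frac{4969384 - 2154172}{-2829494 + \left(1048 + 1977\right)} = \frac{2815212}{-2829494 + 3025} = \frac{2815212}{-2826469} = 2815212 \left(- \frac{1}{2826469}\right) = - \frac{2815212}{2826469}$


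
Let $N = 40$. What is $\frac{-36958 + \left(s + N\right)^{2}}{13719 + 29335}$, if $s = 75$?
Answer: $- \frac{23733}{43054} \approx -0.55124$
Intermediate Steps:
$\frac{-36958 + \left(s + N\right)^{2}}{13719 + 29335} = \frac{-36958 + \left(75 + 40\right)^{2}}{13719 + 29335} = \frac{-36958 + 115^{2}}{43054} = \left(-36958 + 13225\right) \frac{1}{43054} = \left(-23733\right) \frac{1}{43054} = - \frac{23733}{43054}$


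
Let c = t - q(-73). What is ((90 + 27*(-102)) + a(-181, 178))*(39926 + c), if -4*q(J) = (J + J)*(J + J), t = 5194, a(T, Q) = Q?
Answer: -125416214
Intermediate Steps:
q(J) = -J² (q(J) = -(J + J)*(J + J)/4 = -2*J*2*J/4 = -J²)
c = 10523 (c = 5194 - (-1)*(-73)² = 5194 - (-1)*5329 = 5194 - 1*(-5329) = 5194 + 5329 = 10523)
((90 + 27*(-102)) + a(-181, 178))*(39926 + c) = ((90 + 27*(-102)) + 178)*(39926 + 10523) = ((90 - 2754) + 178)*50449 = (-2664 + 178)*50449 = -2486*50449 = -125416214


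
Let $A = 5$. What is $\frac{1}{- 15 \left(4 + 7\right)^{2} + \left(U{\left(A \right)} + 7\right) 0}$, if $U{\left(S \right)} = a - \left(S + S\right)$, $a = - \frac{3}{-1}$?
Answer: $- \frac{1}{1815} \approx -0.00055096$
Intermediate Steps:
$a = 3$ ($a = \left(-3\right) \left(-1\right) = 3$)
$U{\left(S \right)} = 3 - 2 S$ ($U{\left(S \right)} = 3 - \left(S + S\right) = 3 - 2 S$)
$\frac{1}{- 15 \left(4 + 7\right)^{2} + \left(U{\left(A \right)} + 7\right) 0} = \frac{1}{- 15 \left(4 + 7\right)^{2} + \left(\left(3 - 10\right) + 7\right) 0} = \frac{1}{- 15 \cdot 11^{2} + \left(\left(3 - 10\right) + 7\right) 0} = \frac{1}{\left(-15\right) 121 + \left(-7 + 7\right) 0} = \frac{1}{-1815 + 0 \cdot 0} = \frac{1}{-1815 + 0} = \frac{1}{-1815} = - \frac{1}{1815}$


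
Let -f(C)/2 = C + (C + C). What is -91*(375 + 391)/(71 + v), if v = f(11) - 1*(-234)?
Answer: -69706/239 ≈ -291.66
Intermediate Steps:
f(C) = -6*C (f(C) = -2*(C + (C + C)) = -2*(C + 2*C) = -6*C)
v = 168 (v = -6*11 - 1*(-234) = -66 + 234 = 168)
-91*(375 + 391)/(71 + v) = -91*(375 + 391)/(71 + 168) = -69706/239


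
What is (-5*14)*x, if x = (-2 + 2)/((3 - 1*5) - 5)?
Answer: 0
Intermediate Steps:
x = 0 (x = 0/((3 - 5) - 5) = 0/(-2 - 5) = 0/(-7) = 0*(-⅐) = 0)
(-5*14)*x = -5*14*0 = -70*0 = 0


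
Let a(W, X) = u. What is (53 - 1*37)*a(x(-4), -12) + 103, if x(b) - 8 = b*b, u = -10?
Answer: -57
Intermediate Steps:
x(b) = 8 + b² (x(b) = 8 + b*b = 8 + b²)
a(W, X) = -10
(53 - 1*37)*a(x(-4), -12) + 103 = (53 - 1*37)*(-10) + 103 = (53 - 37)*(-10) + 103 = 16*(-10) + 103 = -160 + 103 = -57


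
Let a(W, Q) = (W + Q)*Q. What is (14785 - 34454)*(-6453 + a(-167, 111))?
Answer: 249186561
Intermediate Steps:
a(W, Q) = Q*(Q + W) (a(W, Q) = (Q + W)*Q = Q*(Q + W))
(14785 - 34454)*(-6453 + a(-167, 111)) = (14785 - 34454)*(-6453 + 111*(111 - 167)) = -19669*(-6453 + 111*(-56)) = -19669*(-6453 - 6216) = -19669*(-12669) = 249186561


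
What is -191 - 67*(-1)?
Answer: -124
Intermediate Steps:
-191 - 67*(-1) = -191 - 1*(-67) = -191 + 67 = -124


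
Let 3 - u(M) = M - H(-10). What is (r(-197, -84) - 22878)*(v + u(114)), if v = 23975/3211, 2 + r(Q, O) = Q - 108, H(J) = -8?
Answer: 8303336790/3211 ≈ 2.5859e+6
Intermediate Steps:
r(Q, O) = -110 + Q (r(Q, O) = -2 + (Q - 108) = -2 + (-108 + Q) = -110 + Q)
v = 23975/3211 (v = 23975*(1/3211) = 23975/3211 ≈ 7.4665)
u(M) = -5 - M (u(M) = 3 - (M - 1*(-8)) = 3 - (M + 8) = 3 - (8 + M) = 3 + (-8 - M) = -5 - M)
(r(-197, -84) - 22878)*(v + u(114)) = ((-110 - 197) - 22878)*(23975/3211 + (-5 - 1*114)) = (-307 - 22878)*(23975/3211 + (-5 - 114)) = -23185*(23975/3211 - 119) = -23185*(-358134/3211) = 8303336790/3211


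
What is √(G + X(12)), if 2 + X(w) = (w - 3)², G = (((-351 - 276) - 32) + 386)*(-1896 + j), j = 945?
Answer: √259702 ≈ 509.61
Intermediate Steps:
G = 259623 (G = (((-351 - 276) - 32) + 386)*(-1896 + 945) = ((-627 - 32) + 386)*(-951) = (-659 + 386)*(-951) = -273*(-951) = 259623)
X(w) = -2 + (-3 + w)² (X(w) = -2 + (w - 3)² = -2 + (-3 + w)²)
√(G + X(12)) = √(259623 + (-2 + (-3 + 12)²)) = √(259623 + (-2 + 9²)) = √(259623 + (-2 + 81)) = √(259623 + 79) = √259702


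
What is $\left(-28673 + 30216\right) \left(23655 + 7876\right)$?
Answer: $48652333$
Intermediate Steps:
$\left(-28673 + 30216\right) \left(23655 + 7876\right) = 1543 \cdot 31531 = 48652333$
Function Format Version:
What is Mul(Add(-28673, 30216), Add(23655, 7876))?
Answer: 48652333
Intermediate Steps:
Mul(Add(-28673, 30216), Add(23655, 7876)) = Mul(1543, 31531) = 48652333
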